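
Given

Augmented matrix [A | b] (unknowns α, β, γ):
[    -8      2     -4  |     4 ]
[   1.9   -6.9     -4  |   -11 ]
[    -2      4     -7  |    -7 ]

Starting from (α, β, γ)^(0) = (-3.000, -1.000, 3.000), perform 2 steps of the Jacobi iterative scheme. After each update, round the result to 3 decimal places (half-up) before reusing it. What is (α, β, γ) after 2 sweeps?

Iteration 1:
  α = (4 - (2)·-1.000 - (-4)·3.000) / (-8) = -2.250
  β = (-11 - (1.9)·-3.000 - (-4)·3.000) / (-6.9) = -0.971
  γ = (-7 - (-2)·-3.000 - (4)·-1.000) / (-7) = 1.286
Iteration 2:
  α = (4 - (2)·-0.971 - (-4)·1.286) / (-8) = -1.386
  β = (-11 - (1.9)·-2.250 - (-4)·1.286) / (-6.9) = 0.229
  γ = (-7 - (-2)·-2.250 - (4)·-0.971) / (-7) = 1.088

(-1.386, 0.229, 1.088)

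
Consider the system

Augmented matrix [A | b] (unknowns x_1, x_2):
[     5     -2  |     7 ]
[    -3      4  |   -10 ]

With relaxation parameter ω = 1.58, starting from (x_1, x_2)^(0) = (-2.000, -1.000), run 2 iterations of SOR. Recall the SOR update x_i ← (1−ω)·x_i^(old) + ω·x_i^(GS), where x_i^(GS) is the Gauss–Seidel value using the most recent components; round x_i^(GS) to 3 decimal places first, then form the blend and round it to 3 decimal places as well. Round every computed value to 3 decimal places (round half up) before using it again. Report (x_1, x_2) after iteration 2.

(0.545, -3.232)

Iteration 1:
  x_1: GS value = (7 - (-2)·-1.000) / (5) = 1.000;  x_1 ← (1−ω)·-2.000 + ω·1.000 = 2.740
  x_2: GS value = (-10 - (-3)·2.740) / (4) = -0.445;  x_2 ← (1−ω)·-1.000 + ω·-0.445 = -0.123
Iteration 2:
  x_1: GS value = (7 - (-2)·-0.123) / (5) = 1.351;  x_1 ← (1−ω)·2.740 + ω·1.351 = 0.545
  x_2: GS value = (-10 - (-3)·0.545) / (4) = -2.091;  x_2 ← (1−ω)·-0.123 + ω·-2.091 = -3.232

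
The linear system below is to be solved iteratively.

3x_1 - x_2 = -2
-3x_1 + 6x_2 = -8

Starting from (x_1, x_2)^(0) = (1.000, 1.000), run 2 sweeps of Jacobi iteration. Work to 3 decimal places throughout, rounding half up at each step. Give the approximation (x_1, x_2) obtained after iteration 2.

(-0.944, -1.500)

Iteration 1:
  x_1 = (-2 - (-1)·1.000) / (3) = -0.333
  x_2 = (-8 - (-3)·1.000) / (6) = -0.833
Iteration 2:
  x_1 = (-2 - (-1)·-0.833) / (3) = -0.944
  x_2 = (-8 - (-3)·-0.333) / (6) = -1.500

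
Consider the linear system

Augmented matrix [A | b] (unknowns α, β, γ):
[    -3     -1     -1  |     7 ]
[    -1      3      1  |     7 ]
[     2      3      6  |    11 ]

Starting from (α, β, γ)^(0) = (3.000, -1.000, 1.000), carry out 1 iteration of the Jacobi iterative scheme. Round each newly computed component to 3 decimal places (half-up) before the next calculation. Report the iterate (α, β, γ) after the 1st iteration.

(-2.333, 3.000, 1.333)

Iteration 1:
  α = (7 - (-1)·-1.000 - (-1)·1.000) / (-3) = -2.333
  β = (7 - (-1)·3.000 - (1)·1.000) / (3) = 3.000
  γ = (11 - (2)·3.000 - (3)·-1.000) / (6) = 1.333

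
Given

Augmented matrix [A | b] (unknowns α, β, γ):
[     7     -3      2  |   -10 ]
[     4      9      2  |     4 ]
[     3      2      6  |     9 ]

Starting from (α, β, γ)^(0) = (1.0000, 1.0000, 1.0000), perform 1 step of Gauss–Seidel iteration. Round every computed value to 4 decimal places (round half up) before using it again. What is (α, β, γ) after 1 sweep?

Iteration 1:
  α = (-10 - (-3)·1.0000 - (2)·1.0000) / (7) = -1.2857
  β = (4 - (4)·-1.2857 - (2)·1.0000) / (9) = 0.7936
  γ = (9 - (3)·-1.2857 - (2)·0.7936) / (6) = 1.8783

(-1.2857, 0.7936, 1.8783)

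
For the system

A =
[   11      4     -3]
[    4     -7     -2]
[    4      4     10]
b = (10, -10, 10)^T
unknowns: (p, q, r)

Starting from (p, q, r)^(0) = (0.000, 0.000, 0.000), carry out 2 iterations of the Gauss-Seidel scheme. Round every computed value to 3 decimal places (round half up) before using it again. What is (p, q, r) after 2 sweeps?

(0.162, 1.562, 0.310)

Iteration 1:
  p = (10 - (4)·0.000 - (-3)·0.000) / (11) = 0.909
  q = (-10 - (4)·0.909 - (-2)·0.000) / (-7) = 1.948
  r = (10 - (4)·0.909 - (4)·1.948) / (10) = -0.143
Iteration 2:
  p = (10 - (4)·1.948 - (-3)·-0.143) / (11) = 0.162
  q = (-10 - (4)·0.162 - (-2)·-0.143) / (-7) = 1.562
  r = (10 - (4)·0.162 - (4)·1.562) / (10) = 0.310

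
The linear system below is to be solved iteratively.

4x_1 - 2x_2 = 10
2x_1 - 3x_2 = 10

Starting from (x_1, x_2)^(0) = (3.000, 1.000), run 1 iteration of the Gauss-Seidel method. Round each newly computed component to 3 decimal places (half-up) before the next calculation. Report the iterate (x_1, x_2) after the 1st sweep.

Iteration 1:
  x_1 = (10 - (-2)·1.000) / (4) = 3.000
  x_2 = (10 - (2)·3.000) / (-3) = -1.333

(3.000, -1.333)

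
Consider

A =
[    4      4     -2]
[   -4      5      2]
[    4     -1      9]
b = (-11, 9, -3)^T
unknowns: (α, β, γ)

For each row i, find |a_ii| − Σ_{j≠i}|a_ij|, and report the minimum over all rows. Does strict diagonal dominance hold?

row 1: |4| − (4+2) = -2
row 2: |5| − (4+2) = -1
row 3: |9| − (4+1) = 4
minimum over rows = -2 → not strictly diagonally dominant

-2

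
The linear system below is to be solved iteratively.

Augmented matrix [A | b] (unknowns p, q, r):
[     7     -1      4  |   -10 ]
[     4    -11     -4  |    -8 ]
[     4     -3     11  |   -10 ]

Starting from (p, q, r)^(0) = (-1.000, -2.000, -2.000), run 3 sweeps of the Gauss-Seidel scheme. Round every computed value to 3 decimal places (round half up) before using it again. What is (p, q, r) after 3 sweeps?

Iteration 1:
  p = (-10 - (-1)·-2.000 - (4)·-2.000) / (7) = -0.571
  q = (-8 - (4)·-0.571 - (-4)·-2.000) / (-11) = 1.247
  r = (-10 - (4)·-0.571 - (-3)·1.247) / (11) = -0.361
Iteration 2:
  p = (-10 - (-1)·1.247 - (4)·-0.361) / (7) = -1.044
  q = (-8 - (4)·-1.044 - (-4)·-0.361) / (-11) = 0.479
  r = (-10 - (4)·-1.044 - (-3)·0.479) / (11) = -0.399
Iteration 3:
  p = (-10 - (-1)·0.479 - (4)·-0.399) / (7) = -1.132
  q = (-8 - (4)·-1.132 - (-4)·-0.399) / (-11) = 0.461
  r = (-10 - (4)·-1.132 - (-3)·0.461) / (11) = -0.372

(-1.132, 0.461, -0.372)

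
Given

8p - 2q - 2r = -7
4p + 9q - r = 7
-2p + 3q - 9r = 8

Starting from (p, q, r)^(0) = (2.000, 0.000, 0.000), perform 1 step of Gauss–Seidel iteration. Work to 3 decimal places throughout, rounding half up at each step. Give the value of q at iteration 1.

Iteration 1:
  p = (-7 - (-2)·0.000 - (-2)·0.000) / (8) = -0.875
  q = (7 - (4)·-0.875 - (-1)·0.000) / (9) = 1.167
  r = (8 - (-2)·-0.875 - (3)·1.167) / (-9) = -0.305

1.167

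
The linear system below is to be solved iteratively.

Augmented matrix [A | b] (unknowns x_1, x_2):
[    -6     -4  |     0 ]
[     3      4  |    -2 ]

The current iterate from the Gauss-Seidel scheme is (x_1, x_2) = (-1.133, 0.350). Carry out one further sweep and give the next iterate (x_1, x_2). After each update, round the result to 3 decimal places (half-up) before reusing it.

(-0.233, -0.325)

One sweep:
  x_1 = (0 - (-4)·0.350) / (-6) = -0.233
  x_2 = (-2 - (3)·-0.233) / (4) = -0.325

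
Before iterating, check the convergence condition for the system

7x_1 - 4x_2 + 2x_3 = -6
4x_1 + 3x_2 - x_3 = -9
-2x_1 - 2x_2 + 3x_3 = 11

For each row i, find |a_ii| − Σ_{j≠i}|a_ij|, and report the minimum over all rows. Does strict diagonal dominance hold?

row 1: |7| − (4+2) = 1
row 2: |3| − (4+1) = -2
row 3: |3| − (2+2) = -1
minimum over rows = -2 → not strictly diagonally dominant

-2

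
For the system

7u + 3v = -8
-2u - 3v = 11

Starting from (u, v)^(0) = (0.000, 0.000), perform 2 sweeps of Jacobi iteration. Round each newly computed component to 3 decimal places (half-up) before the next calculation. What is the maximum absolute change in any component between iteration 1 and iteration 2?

1.572

Iteration 1:
  u = (-8 - (3)·0.000) / (7) = -1.143
  v = (11 - (-2)·0.000) / (-3) = -3.667
Iteration 2:
  u = (-8 - (3)·-3.667) / (7) = 0.429
  v = (11 - (-2)·-1.143) / (-3) = -2.905
Change: (1.572, 0.762) → max |·| = 1.572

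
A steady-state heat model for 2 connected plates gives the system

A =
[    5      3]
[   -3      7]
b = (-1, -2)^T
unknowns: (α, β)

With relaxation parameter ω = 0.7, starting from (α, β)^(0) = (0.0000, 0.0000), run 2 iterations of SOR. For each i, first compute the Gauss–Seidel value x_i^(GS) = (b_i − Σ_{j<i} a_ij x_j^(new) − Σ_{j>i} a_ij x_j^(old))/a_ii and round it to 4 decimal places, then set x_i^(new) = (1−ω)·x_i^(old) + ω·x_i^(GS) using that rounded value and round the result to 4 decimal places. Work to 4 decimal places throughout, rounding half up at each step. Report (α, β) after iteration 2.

Iteration 1:
  α: GS value = (-1 - (3)·0.0000) / (5) = -0.2000;  α ← (1−ω)·0.0000 + ω·-0.2000 = -0.1400
  β: GS value = (-2 - (-3)·-0.1400) / (7) = -0.3457;  β ← (1−ω)·0.0000 + ω·-0.3457 = -0.2420
Iteration 2:
  α: GS value = (-1 - (3)·-0.2420) / (5) = -0.0548;  α ← (1−ω)·-0.1400 + ω·-0.0548 = -0.0804
  β: GS value = (-2 - (-3)·-0.0804) / (7) = -0.3202;  β ← (1−ω)·-0.2420 + ω·-0.3202 = -0.2967

(-0.0804, -0.2967)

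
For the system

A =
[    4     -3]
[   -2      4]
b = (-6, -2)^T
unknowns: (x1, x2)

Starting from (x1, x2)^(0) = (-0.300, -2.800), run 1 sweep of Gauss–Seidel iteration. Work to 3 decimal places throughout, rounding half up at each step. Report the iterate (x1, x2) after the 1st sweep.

Iteration 1:
  x1 = (-6 - (-3)·-2.800) / (4) = -3.600
  x2 = (-2 - (-2)·-3.600) / (4) = -2.300

(-3.600, -2.300)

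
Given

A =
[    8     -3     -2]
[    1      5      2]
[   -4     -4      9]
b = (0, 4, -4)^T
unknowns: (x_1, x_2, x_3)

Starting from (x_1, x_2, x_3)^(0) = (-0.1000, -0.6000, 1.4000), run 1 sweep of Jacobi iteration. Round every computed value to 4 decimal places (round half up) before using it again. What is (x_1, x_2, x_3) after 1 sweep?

Iteration 1:
  x_1 = (0 - (-3)·-0.6000 - (-2)·1.4000) / (8) = 0.1250
  x_2 = (4 - (1)·-0.1000 - (2)·1.4000) / (5) = 0.2600
  x_3 = (-4 - (-4)·-0.1000 - (-4)·-0.6000) / (9) = -0.7556

(0.1250, 0.2600, -0.7556)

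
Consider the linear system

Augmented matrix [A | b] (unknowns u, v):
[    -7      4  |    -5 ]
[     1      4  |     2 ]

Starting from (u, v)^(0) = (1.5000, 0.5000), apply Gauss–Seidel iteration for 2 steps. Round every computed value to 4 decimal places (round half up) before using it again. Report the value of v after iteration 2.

0.2857

Iteration 1:
  u = (-5 - (4)·0.5000) / (-7) = 1.0000
  v = (2 - (1)·1.0000) / (4) = 0.2500
Iteration 2:
  u = (-5 - (4)·0.2500) / (-7) = 0.8571
  v = (2 - (1)·0.8571) / (4) = 0.2857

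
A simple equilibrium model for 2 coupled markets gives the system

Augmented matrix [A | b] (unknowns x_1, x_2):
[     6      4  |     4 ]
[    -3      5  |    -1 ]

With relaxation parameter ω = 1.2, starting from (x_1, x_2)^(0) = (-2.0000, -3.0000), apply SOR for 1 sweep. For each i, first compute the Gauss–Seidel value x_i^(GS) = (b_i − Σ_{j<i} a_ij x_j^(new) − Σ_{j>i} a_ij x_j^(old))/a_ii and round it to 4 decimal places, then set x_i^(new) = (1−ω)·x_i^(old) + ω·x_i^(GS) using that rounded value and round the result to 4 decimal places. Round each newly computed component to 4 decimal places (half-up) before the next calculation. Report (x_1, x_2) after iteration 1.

(3.6000, 2.9520)

Iteration 1:
  x_1: GS value = (4 - (4)·-3.0000) / (6) = 2.6667;  x_1 ← (1−ω)·-2.0000 + ω·2.6667 = 3.6000
  x_2: GS value = (-1 - (-3)·3.6000) / (5) = 1.9600;  x_2 ← (1−ω)·-3.0000 + ω·1.9600 = 2.9520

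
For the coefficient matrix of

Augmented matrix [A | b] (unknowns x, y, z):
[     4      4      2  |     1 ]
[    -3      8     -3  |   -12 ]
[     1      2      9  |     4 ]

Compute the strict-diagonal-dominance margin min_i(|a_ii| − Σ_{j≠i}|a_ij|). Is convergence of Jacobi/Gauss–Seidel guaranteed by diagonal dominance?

-2

row 1: |4| − (4+2) = -2
row 2: |8| − (3+3) = 2
row 3: |9| − (1+2) = 6
minimum over rows = -2 → not strictly diagonally dominant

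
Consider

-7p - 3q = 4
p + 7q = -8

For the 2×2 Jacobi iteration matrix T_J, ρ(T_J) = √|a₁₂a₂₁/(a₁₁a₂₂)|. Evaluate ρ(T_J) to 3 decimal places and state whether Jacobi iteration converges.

a₁₂a₂₁/(a₁₁a₂₂) = (-3)·(1) / ((-7)·(7)) = 0.061224
ρ = √|0.061224| = √0.061224 = 0.247
ρ < 1, so Jacobi converges

0.247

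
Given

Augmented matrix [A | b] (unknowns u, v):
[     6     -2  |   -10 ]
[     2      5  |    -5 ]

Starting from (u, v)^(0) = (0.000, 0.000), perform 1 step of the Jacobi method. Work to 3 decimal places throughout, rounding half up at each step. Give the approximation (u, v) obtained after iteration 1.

(-1.667, -1.000)

Iteration 1:
  u = (-10 - (-2)·0.000) / (6) = -1.667
  v = (-5 - (2)·0.000) / (5) = -1.000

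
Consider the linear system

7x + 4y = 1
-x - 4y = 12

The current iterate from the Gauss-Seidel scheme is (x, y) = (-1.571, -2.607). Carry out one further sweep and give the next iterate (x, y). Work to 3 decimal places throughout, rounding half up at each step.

(1.633, -3.408)

One sweep:
  x = (1 - (4)·-2.607) / (7) = 1.633
  y = (12 - (-1)·1.633) / (-4) = -3.408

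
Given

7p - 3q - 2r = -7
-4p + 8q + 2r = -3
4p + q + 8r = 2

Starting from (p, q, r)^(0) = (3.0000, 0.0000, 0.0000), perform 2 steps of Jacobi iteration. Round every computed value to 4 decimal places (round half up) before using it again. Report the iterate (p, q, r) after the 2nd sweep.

(-0.8750, -0.5625, 0.6094)

Iteration 1:
  p = (-7 - (-3)·0.0000 - (-2)·0.0000) / (7) = -1.0000
  q = (-3 - (-4)·3.0000 - (2)·0.0000) / (8) = 1.1250
  r = (2 - (4)·3.0000 - (1)·0.0000) / (8) = -1.2500
Iteration 2:
  p = (-7 - (-3)·1.1250 - (-2)·-1.2500) / (7) = -0.8750
  q = (-3 - (-4)·-1.0000 - (2)·-1.2500) / (8) = -0.5625
  r = (2 - (4)·-1.0000 - (1)·1.1250) / (8) = 0.6094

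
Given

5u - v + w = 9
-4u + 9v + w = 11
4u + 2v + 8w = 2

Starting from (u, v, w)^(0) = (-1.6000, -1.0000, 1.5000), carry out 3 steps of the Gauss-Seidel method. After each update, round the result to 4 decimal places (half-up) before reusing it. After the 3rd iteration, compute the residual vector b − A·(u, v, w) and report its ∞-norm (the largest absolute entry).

Iteration 1:
  u = (9 - (-1)·-1.0000 - (1)·1.5000) / (5) = 1.3000
  v = (11 - (-4)·1.3000 - (1)·1.5000) / (9) = 1.6333
  w = (2 - (4)·1.3000 - (2)·1.6333) / (8) = -0.8083
Iteration 2:
  u = (9 - (-1)·1.6333 - (1)·-0.8083) / (5) = 2.2883
  v = (11 - (-4)·2.2883 - (1)·-0.8083) / (9) = 2.3291
  w = (2 - (4)·2.2883 - (2)·2.3291) / (8) = -1.4764
Iteration 3:
  u = (9 - (-1)·2.3291 - (1)·-1.4764) / (5) = 2.5611
  v = (11 - (-4)·2.5611 - (1)·-1.4764) / (9) = 2.5245
  w = (2 - (4)·2.5611 - (2)·2.5245) / (8) = -1.6617
Residual b − A·x = (0.3807, 0.1856, 0.0002); ∞-norm = 0.3807

0.3807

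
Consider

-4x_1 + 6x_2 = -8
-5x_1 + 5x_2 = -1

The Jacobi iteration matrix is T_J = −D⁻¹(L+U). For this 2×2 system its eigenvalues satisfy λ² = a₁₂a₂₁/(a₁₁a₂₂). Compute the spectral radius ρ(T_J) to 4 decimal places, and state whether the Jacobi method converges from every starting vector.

a₁₂a₂₁/(a₁₁a₂₂) = (6)·(-5) / ((-4)·(5)) = 1.500000
ρ = √|1.500000| = √1.500000 = 1.2247
ρ > 1, so Jacobi diverges

1.2247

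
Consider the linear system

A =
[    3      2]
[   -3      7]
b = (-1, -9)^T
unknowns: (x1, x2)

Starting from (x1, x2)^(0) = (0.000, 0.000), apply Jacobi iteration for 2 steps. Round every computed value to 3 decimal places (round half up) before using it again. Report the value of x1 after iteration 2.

0.524

Iteration 1:
  x1 = (-1 - (2)·0.000) / (3) = -0.333
  x2 = (-9 - (-3)·0.000) / (7) = -1.286
Iteration 2:
  x1 = (-1 - (2)·-1.286) / (3) = 0.524
  x2 = (-9 - (-3)·-0.333) / (7) = -1.428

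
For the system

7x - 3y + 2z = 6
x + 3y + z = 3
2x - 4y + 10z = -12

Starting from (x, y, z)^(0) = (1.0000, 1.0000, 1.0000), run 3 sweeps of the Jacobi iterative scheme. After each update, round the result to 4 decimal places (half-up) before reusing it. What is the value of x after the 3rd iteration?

Iteration 1:
  x = (6 - (-3)·1.0000 - (2)·1.0000) / (7) = 1.0000
  y = (3 - (1)·1.0000 - (1)·1.0000) / (3) = 0.3333
  z = (-12 - (2)·1.0000 - (-4)·1.0000) / (10) = -1.0000
Iteration 2:
  x = (6 - (-3)·0.3333 - (2)·-1.0000) / (7) = 1.2857
  y = (3 - (1)·1.0000 - (1)·-1.0000) / (3) = 1.0000
  z = (-12 - (2)·1.0000 - (-4)·0.3333) / (10) = -1.2667
Iteration 3:
  x = (6 - (-3)·1.0000 - (2)·-1.2667) / (7) = 1.6476
  y = (3 - (1)·1.2857 - (1)·-1.2667) / (3) = 0.9937
  z = (-12 - (2)·1.2857 - (-4)·1.0000) / (10) = -1.0571

1.6476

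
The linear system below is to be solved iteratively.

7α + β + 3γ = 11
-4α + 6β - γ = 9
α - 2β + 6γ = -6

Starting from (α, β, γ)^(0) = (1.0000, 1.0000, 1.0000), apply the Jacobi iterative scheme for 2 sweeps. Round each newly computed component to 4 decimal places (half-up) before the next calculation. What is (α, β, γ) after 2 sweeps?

Iteration 1:
  α = (11 - (1)·1.0000 - (3)·1.0000) / (7) = 1.0000
  β = (9 - (-4)·1.0000 - (-1)·1.0000) / (6) = 2.3333
  γ = (-6 - (1)·1.0000 - (-2)·1.0000) / (6) = -0.8333
Iteration 2:
  α = (11 - (1)·2.3333 - (3)·-0.8333) / (7) = 1.5952
  β = (9 - (-4)·1.0000 - (-1)·-0.8333) / (6) = 2.0278
  γ = (-6 - (1)·1.0000 - (-2)·2.3333) / (6) = -0.3889

(1.5952, 2.0278, -0.3889)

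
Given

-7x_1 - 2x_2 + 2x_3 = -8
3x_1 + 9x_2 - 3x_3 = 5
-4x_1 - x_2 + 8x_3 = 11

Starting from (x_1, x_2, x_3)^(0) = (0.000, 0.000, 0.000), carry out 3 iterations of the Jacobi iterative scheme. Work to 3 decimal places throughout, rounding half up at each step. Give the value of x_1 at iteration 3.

1.538

Iteration 1:
  x_1 = (-8 - (-2)·0.000 - (2)·0.000) / (-7) = 1.143
  x_2 = (5 - (3)·0.000 - (-3)·0.000) / (9) = 0.556
  x_3 = (11 - (-4)·0.000 - (-1)·0.000) / (8) = 1.375
Iteration 2:
  x_1 = (-8 - (-2)·0.556 - (2)·1.375) / (-7) = 1.377
  x_2 = (5 - (3)·1.143 - (-3)·1.375) / (9) = 0.633
  x_3 = (11 - (-4)·1.143 - (-1)·0.556) / (8) = 2.016
Iteration 3:
  x_1 = (-8 - (-2)·0.633 - (2)·2.016) / (-7) = 1.538
  x_2 = (5 - (3)·1.377 - (-3)·2.016) / (9) = 0.769
  x_3 = (11 - (-4)·1.377 - (-1)·0.633) / (8) = 2.143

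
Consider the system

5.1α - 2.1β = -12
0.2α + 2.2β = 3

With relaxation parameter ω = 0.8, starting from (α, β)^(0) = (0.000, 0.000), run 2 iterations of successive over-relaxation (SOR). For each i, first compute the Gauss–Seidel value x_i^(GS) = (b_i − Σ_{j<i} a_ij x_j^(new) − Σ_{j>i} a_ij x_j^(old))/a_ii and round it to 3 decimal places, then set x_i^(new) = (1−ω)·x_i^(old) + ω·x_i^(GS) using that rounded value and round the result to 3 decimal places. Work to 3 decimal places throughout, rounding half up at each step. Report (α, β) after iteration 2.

(-1.854, 1.471)

Iteration 1:
  α: GS value = (-12 - (-2.1)·0.000) / (5.1) = -2.353;  α ← (1−ω)·0.000 + ω·-2.353 = -1.882
  β: GS value = (3 - (0.2)·-1.882) / (2.2) = 1.535;  β ← (1−ω)·0.000 + ω·1.535 = 1.228
Iteration 2:
  α: GS value = (-12 - (-2.1)·1.228) / (5.1) = -1.847;  α ← (1−ω)·-1.882 + ω·-1.847 = -1.854
  β: GS value = (3 - (0.2)·-1.854) / (2.2) = 1.532;  β ← (1−ω)·1.228 + ω·1.532 = 1.471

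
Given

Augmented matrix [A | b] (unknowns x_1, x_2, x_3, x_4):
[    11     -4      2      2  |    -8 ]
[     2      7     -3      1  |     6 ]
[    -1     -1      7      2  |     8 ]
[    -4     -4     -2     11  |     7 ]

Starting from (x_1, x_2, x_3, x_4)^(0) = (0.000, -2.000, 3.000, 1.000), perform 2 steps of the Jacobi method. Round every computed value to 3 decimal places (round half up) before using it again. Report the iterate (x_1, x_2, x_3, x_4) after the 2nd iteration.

Iteration 1:
  x_1 = (-8 - (-4)·-2.000 - (2)·3.000 - (2)·1.000) / (11) = -2.182
  x_2 = (6 - (2)·0.000 - (-3)·3.000 - (1)·1.000) / (7) = 2.000
  x_3 = (8 - (-1)·0.000 - (-1)·-2.000 - (2)·1.000) / (7) = 0.571
  x_4 = (7 - (-4)·0.000 - (-4)·-2.000 - (-2)·3.000) / (11) = 0.455
Iteration 2:
  x_1 = (-8 - (-4)·2.000 - (2)·0.571 - (2)·0.455) / (11) = -0.187
  x_2 = (6 - (2)·-2.182 - (-3)·0.571 - (1)·0.455) / (7) = 1.660
  x_3 = (8 - (-1)·-2.182 - (-1)·2.000 - (2)·0.455) / (7) = 0.987
  x_4 = (7 - (-4)·-2.182 - (-4)·2.000 - (-2)·0.571) / (11) = 0.674

(-0.187, 1.660, 0.987, 0.674)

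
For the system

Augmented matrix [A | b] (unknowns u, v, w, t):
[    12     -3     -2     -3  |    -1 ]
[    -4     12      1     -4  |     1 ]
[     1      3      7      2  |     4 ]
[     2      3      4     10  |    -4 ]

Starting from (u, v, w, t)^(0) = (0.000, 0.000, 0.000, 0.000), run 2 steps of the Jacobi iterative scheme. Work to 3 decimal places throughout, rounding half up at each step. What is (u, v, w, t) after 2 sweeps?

Iteration 1:
  u = (-1 - (-3)·0.000 - (-2)·0.000 - (-3)·0.000) / (12) = -0.083
  v = (1 - (-4)·0.000 - (1)·0.000 - (-4)·0.000) / (12) = 0.083
  w = (4 - (1)·0.000 - (3)·0.000 - (2)·0.000) / (7) = 0.571
  t = (-4 - (2)·0.000 - (3)·0.000 - (4)·0.000) / (10) = -0.400
Iteration 2:
  u = (-1 - (-3)·0.083 - (-2)·0.571 - (-3)·-0.400) / (12) = -0.067
  v = (1 - (-4)·-0.083 - (1)·0.571 - (-4)·-0.400) / (12) = -0.125
  w = (4 - (1)·-0.083 - (3)·0.083 - (2)·-0.400) / (7) = 0.662
  t = (-4 - (2)·-0.083 - (3)·0.083 - (4)·0.571) / (10) = -0.637

(-0.067, -0.125, 0.662, -0.637)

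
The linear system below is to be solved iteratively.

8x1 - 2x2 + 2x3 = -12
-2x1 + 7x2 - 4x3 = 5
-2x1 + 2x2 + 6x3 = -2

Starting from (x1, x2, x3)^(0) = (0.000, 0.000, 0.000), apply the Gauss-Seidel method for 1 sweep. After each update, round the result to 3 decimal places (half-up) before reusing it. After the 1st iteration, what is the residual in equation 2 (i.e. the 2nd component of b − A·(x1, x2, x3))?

-3.718

Iteration 1:
  x1 = (-12 - (-2)·0.000 - (2)·0.000) / (8) = -1.500
  x2 = (5 - (-2)·-1.500 - (-4)·0.000) / (7) = 0.286
  x3 = (-2 - (-2)·-1.500 - (2)·0.286) / (6) = -0.929
Residual b − A·x = (2.430, -3.718, 0.002)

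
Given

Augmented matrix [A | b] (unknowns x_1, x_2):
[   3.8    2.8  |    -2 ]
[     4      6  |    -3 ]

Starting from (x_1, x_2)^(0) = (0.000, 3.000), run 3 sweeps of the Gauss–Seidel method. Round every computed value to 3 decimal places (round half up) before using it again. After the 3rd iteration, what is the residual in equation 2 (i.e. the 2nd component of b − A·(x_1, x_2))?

0.002

Iteration 1:
  x_1 = (-2 - (2.8)·3.000) / (3.8) = -2.737
  x_2 = (-3 - (4)·-2.737) / (6) = 1.325
Iteration 2:
  x_1 = (-2 - (2.8)·1.325) / (3.8) = -1.503
  x_2 = (-3 - (4)·-1.503) / (6) = 0.502
Iteration 3:
  x_1 = (-2 - (2.8)·0.502) / (3.8) = -0.896
  x_2 = (-3 - (4)·-0.896) / (6) = 0.097
Residual b − A·x = (1.133, 0.002)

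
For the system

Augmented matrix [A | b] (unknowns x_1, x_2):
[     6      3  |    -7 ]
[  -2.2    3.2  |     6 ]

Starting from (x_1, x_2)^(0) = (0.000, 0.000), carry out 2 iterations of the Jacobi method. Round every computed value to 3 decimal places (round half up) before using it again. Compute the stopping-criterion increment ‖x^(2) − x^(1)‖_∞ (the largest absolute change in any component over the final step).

Iteration 1:
  x_1 = (-7 - (3)·0.000) / (6) = -1.167
  x_2 = (6 - (-2.2)·0.000) / (3.2) = 1.875
Iteration 2:
  x_1 = (-7 - (3)·1.875) / (6) = -2.104
  x_2 = (6 - (-2.2)·-1.167) / (3.2) = 1.073
Change: (-0.937, -0.802) → max |·| = 0.937

0.937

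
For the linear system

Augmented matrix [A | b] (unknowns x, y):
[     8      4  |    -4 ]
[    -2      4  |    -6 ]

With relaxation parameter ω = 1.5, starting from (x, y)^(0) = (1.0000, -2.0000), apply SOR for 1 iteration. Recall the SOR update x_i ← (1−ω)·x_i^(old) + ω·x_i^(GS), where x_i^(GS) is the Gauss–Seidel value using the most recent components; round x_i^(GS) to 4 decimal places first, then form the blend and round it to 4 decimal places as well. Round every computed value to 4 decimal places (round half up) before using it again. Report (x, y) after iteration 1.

Iteration 1:
  x: GS value = (-4 - (4)·-2.0000) / (8) = 0.5000;  x ← (1−ω)·1.0000 + ω·0.5000 = 0.2500
  y: GS value = (-6 - (-2)·0.2500) / (4) = -1.3750;  y ← (1−ω)·-2.0000 + ω·-1.3750 = -1.0625

(0.2500, -1.0625)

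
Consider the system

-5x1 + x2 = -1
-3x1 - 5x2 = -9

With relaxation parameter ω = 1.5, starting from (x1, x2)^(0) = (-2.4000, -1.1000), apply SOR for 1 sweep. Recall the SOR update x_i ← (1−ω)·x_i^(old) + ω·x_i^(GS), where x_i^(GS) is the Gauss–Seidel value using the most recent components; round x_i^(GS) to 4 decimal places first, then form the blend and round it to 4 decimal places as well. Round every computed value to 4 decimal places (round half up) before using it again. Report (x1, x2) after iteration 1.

Iteration 1:
  x1: GS value = (-1 - (1)·-1.1000) / (-5) = -0.0200;  x1 ← (1−ω)·-2.4000 + ω·-0.0200 = 1.1700
  x2: GS value = (-9 - (-3)·1.1700) / (-5) = 1.0980;  x2 ← (1−ω)·-1.1000 + ω·1.0980 = 2.1970

(1.1700, 2.1970)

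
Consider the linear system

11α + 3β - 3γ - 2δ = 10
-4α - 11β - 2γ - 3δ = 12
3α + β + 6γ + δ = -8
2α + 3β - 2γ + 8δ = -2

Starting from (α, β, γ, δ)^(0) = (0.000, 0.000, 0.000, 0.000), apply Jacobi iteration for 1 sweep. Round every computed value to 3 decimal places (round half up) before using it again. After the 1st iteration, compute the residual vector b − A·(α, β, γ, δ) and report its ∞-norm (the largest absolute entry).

1.388

Iteration 1:
  α = (10 - (3)·0.000 - (-3)·0.000 - (-2)·0.000) / (11) = 0.909
  β = (12 - (-4)·0.000 - (-2)·0.000 - (-3)·0.000) / (-11) = -1.091
  γ = (-8 - (3)·0.000 - (1)·0.000 - (1)·0.000) / (6) = -1.333
  δ = (-2 - (2)·0.000 - (3)·0.000 - (-2)·0.000) / (8) = -0.250
Residual b − A·x = (-1.225, 0.219, -1.388, -1.211); ∞-norm = 1.388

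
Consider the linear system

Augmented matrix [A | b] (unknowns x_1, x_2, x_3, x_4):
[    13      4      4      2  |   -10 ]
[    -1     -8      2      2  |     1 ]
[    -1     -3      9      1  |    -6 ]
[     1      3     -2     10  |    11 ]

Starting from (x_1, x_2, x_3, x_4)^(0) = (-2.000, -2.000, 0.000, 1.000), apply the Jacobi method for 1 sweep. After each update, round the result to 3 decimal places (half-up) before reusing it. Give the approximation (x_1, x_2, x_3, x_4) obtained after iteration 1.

Iteration 1:
  x_1 = (-10 - (4)·-2.000 - (4)·0.000 - (2)·1.000) / (13) = -0.308
  x_2 = (1 - (-1)·-2.000 - (2)·0.000 - (2)·1.000) / (-8) = 0.375
  x_3 = (-6 - (-1)·-2.000 - (-3)·-2.000 - (1)·1.000) / (9) = -1.667
  x_4 = (11 - (1)·-2.000 - (3)·-2.000 - (-2)·0.000) / (10) = 1.900

(-0.308, 0.375, -1.667, 1.900)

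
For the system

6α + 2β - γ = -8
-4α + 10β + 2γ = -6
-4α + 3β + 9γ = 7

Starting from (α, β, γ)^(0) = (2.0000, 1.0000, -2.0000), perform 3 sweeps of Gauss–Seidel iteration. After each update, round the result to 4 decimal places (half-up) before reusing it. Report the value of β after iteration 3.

Iteration 1:
  α = (-8 - (2)·1.0000 - (-1)·-2.0000) / (6) = -2.0000
  β = (-6 - (-4)·-2.0000 - (2)·-2.0000) / (10) = -1.0000
  γ = (7 - (-4)·-2.0000 - (3)·-1.0000) / (9) = 0.2222
Iteration 2:
  α = (-8 - (2)·-1.0000 - (-1)·0.2222) / (6) = -0.9630
  β = (-6 - (-4)·-0.9630 - (2)·0.2222) / (10) = -1.0296
  γ = (7 - (-4)·-0.9630 - (3)·-1.0296) / (9) = 0.6930
Iteration 3:
  α = (-8 - (2)·-1.0296 - (-1)·0.6930) / (6) = -0.8746
  β = (-6 - (-4)·-0.8746 - (2)·0.6930) / (10) = -1.0884
  γ = (7 - (-4)·-0.8746 - (3)·-1.0884) / (9) = 0.7519

-1.0884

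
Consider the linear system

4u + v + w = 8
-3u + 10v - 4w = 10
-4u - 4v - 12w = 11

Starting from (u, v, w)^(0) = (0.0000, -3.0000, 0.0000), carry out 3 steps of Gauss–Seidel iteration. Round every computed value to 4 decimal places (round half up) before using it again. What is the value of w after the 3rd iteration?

-1.9977

Iteration 1:
  u = (8 - (1)·-3.0000 - (1)·0.0000) / (4) = 2.7500
  v = (10 - (-3)·2.7500 - (-4)·0.0000) / (10) = 1.8250
  w = (11 - (-4)·2.7500 - (-4)·1.8250) / (-12) = -2.4417
Iteration 2:
  u = (8 - (1)·1.8250 - (1)·-2.4417) / (4) = 2.1542
  v = (10 - (-3)·2.1542 - (-4)·-2.4417) / (10) = 0.6696
  w = (11 - (-4)·2.1542 - (-4)·0.6696) / (-12) = -1.8579
Iteration 3:
  u = (8 - (1)·0.6696 - (1)·-1.8579) / (4) = 2.2971
  v = (10 - (-3)·2.2971 - (-4)·-1.8579) / (10) = 0.9460
  w = (11 - (-4)·2.2971 - (-4)·0.9460) / (-12) = -1.9977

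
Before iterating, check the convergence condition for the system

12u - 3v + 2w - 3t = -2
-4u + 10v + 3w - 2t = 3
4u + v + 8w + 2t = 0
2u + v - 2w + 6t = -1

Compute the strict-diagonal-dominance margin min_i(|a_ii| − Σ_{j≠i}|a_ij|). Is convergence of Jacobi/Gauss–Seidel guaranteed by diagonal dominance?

1

row 1: |12| − (3+2+3) = 4
row 2: |10| − (4+3+2) = 1
row 3: |8| − (4+1+2) = 1
row 4: |6| − (2+1+2) = 1
minimum over rows = 1 → strictly diagonally dominant (convergence guaranteed)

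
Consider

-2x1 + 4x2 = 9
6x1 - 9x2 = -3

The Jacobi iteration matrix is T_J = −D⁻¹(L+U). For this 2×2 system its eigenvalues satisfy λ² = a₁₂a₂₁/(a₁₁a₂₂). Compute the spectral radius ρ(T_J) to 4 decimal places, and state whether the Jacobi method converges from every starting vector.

a₁₂a₂₁/(a₁₁a₂₂) = (4)·(6) / ((-2)·(-9)) = 1.333333
ρ = √|1.333333| = √1.333333 = 1.1547
ρ > 1, so Jacobi diverges

1.1547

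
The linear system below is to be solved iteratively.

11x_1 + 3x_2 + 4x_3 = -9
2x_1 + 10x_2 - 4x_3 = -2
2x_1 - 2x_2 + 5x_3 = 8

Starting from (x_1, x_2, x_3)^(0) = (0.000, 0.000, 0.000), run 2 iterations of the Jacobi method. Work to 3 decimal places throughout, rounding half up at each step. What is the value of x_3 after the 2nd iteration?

Iteration 1:
  x_1 = (-9 - (3)·0.000 - (4)·0.000) / (11) = -0.818
  x_2 = (-2 - (2)·0.000 - (-4)·0.000) / (10) = -0.200
  x_3 = (8 - (2)·0.000 - (-2)·0.000) / (5) = 1.600
Iteration 2:
  x_1 = (-9 - (3)·-0.200 - (4)·1.600) / (11) = -1.345
  x_2 = (-2 - (2)·-0.818 - (-4)·1.600) / (10) = 0.604
  x_3 = (8 - (2)·-0.818 - (-2)·-0.200) / (5) = 1.847

1.847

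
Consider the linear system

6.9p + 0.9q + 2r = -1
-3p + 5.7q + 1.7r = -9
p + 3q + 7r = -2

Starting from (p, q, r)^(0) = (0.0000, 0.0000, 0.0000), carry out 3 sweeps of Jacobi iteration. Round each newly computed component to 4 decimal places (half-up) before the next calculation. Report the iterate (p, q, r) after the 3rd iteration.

(-0.0595, -1.6261, 0.3666)

Iteration 1:
  p = (-1 - (0.9)·0.0000 - (2)·0.0000) / (6.9) = -0.1449
  q = (-9 - (-3)·0.0000 - (1.7)·0.0000) / (5.7) = -1.5789
  r = (-2 - (1)·0.0000 - (3)·0.0000) / (7) = -0.2857
Iteration 2:
  p = (-1 - (0.9)·-1.5789 - (2)·-0.2857) / (6.9) = 0.1438
  q = (-9 - (-3)·-0.1449 - (1.7)·-0.2857) / (5.7) = -1.5700
  r = (-2 - (1)·-0.1449 - (3)·-1.5789) / (7) = 0.4117
Iteration 3:
  p = (-1 - (0.9)·-1.5700 - (2)·0.4117) / (6.9) = -0.0595
  q = (-9 - (-3)·0.1438 - (1.7)·0.4117) / (5.7) = -1.6261
  r = (-2 - (1)·0.1438 - (3)·-1.5700) / (7) = 0.3666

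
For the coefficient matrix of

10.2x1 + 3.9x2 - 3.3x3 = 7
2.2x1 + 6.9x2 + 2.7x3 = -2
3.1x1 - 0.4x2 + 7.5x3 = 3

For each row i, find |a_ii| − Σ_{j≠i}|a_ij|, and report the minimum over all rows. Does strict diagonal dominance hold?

2

row 1: |10.2| − (3.9+3.3) = 3
row 2: |6.9| − (2.2+2.7) = 2
row 3: |7.5| − (3.1+0.4) = 4
minimum over rows = 2 → strictly diagonally dominant (convergence guaranteed)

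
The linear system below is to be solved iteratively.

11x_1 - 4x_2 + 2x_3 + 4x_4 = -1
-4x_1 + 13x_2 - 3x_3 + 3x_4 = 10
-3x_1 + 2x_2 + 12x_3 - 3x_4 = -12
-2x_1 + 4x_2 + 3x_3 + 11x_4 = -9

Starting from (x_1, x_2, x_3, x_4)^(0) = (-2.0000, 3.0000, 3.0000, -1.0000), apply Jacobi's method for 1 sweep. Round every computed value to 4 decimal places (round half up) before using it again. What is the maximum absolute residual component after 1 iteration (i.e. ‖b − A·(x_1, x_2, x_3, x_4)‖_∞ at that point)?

29.0787

Iteration 1:
  x_1 = (-1 - (-4)·3.0000 - (2)·3.0000 - (4)·-1.0000) / (11) = 0.8182
  x_2 = (10 - (-4)·-2.0000 - (-3)·3.0000 - (3)·-1.0000) / (13) = 1.0769
  x_3 = (-12 - (-3)·-2.0000 - (2)·3.0000 - (-3)·-1.0000) / (12) = -2.2500
  x_4 = (-9 - (-2)·-2.0000 - (4)·3.0000 - (3)·3.0000) / (11) = -3.0909
Residual b − A·x = (11.1710, 1.7958, 6.0281, 29.0787); ∞-norm = 29.0787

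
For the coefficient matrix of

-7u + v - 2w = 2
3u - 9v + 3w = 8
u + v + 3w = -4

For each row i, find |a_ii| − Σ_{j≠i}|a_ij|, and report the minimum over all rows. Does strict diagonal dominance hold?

1

row 1: |-7| − (1+2) = 4
row 2: |-9| − (3+3) = 3
row 3: |3| − (1+1) = 1
minimum over rows = 1 → strictly diagonally dominant (convergence guaranteed)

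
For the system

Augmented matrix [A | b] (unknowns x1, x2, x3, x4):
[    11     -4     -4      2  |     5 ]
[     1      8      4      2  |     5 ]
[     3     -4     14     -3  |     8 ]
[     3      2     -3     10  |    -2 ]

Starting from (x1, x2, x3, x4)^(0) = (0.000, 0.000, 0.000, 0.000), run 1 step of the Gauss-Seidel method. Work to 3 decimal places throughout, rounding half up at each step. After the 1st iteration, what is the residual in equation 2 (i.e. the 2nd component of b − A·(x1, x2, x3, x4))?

-2.025

Iteration 1:
  x1 = (5 - (-4)·0.000 - (-4)·0.000 - (2)·0.000) / (11) = 0.455
  x2 = (5 - (1)·0.455 - (4)·0.000 - (2)·0.000) / (8) = 0.568
  x3 = (8 - (3)·0.455 - (-4)·0.568 - (-3)·0.000) / (14) = 0.636
  x4 = (-2 - (3)·0.455 - (2)·0.568 - (-3)·0.636) / (10) = -0.259
Residual b − A·x = (5.329, -2.025, -0.774, -0.003)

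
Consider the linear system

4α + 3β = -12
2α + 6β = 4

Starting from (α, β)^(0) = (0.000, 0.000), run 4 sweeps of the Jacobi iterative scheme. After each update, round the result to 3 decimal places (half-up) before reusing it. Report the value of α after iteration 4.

-4.375

Iteration 1:
  α = (-12 - (3)·0.000) / (4) = -3.000
  β = (4 - (2)·0.000) / (6) = 0.667
Iteration 2:
  α = (-12 - (3)·0.667) / (4) = -3.500
  β = (4 - (2)·-3.000) / (6) = 1.667
Iteration 3:
  α = (-12 - (3)·1.667) / (4) = -4.250
  β = (4 - (2)·-3.500) / (6) = 1.833
Iteration 4:
  α = (-12 - (3)·1.833) / (4) = -4.375
  β = (4 - (2)·-4.250) / (6) = 2.083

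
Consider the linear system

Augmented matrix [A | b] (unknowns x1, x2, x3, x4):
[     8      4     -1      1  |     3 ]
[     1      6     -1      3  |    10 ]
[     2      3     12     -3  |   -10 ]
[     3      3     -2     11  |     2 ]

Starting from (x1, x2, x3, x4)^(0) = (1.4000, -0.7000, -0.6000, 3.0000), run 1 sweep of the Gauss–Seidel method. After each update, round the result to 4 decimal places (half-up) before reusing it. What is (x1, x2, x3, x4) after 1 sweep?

Iteration 1:
  x1 = (3 - (4)·-0.7000 - (-1)·-0.6000 - (1)·3.0000) / (8) = 0.2750
  x2 = (10 - (1)·0.2750 - (-1)·-0.6000 - (3)·3.0000) / (6) = 0.0208
  x3 = (-10 - (2)·0.2750 - (3)·0.0208 - (-3)·3.0000) / (12) = -0.1344
  x4 = (2 - (3)·0.2750 - (3)·0.0208 - (-2)·-0.1344) / (11) = 0.0767

(0.2750, 0.0208, -0.1344, 0.0767)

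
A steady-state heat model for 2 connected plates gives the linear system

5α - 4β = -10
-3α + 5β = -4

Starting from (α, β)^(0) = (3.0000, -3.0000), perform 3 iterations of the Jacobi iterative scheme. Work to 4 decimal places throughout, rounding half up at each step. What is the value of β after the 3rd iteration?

Iteration 1:
  α = (-10 - (-4)·-3.0000) / (5) = -4.4000
  β = (-4 - (-3)·3.0000) / (5) = 1.0000
Iteration 2:
  α = (-10 - (-4)·1.0000) / (5) = -1.2000
  β = (-4 - (-3)·-4.4000) / (5) = -3.4400
Iteration 3:
  α = (-10 - (-4)·-3.4400) / (5) = -4.7520
  β = (-4 - (-3)·-1.2000) / (5) = -1.5200

-1.5200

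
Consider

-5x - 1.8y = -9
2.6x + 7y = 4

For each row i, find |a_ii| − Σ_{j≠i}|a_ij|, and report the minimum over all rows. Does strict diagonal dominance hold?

3.2

row 1: |-5| − (1.8) = 3.2
row 2: |7| − (2.6) = 4.4
minimum over rows = 3.2 → strictly diagonally dominant (convergence guaranteed)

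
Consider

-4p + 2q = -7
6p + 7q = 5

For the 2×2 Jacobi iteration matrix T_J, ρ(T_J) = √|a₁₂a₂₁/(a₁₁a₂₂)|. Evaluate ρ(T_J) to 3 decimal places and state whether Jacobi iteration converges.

a₁₂a₂₁/(a₁₁a₂₂) = (2)·(6) / ((-4)·(7)) = -0.428571
ρ = √|-0.428571| = √0.428571 = 0.655
ρ < 1, so Jacobi converges

0.655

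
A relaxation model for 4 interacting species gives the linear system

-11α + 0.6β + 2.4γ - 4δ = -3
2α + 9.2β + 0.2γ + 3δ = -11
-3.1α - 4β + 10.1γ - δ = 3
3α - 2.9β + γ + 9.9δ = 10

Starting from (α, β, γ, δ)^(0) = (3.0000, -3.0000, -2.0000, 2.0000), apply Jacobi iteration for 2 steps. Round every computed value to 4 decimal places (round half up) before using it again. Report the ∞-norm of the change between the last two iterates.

1.6729

Iteration 1:
  α = (-3 - (0.6)·-3.0000 - (2.4)·-2.0000 - (-4)·2.0000) / (-11) = -1.0545
  β = (-11 - (2)·3.0000 - (0.2)·-2.0000 - (3)·2.0000) / (9.2) = -2.4565
  γ = (3 - (-3.1)·3.0000 - (-4)·-3.0000 - (-1)·2.0000) / (10.1) = 0.2277
  δ = (10 - (3)·3.0000 - (-2.9)·-3.0000 - (1)·-2.0000) / (9.9) = -0.5758
Iteration 2:
  α = (-3 - (0.6)·-2.4565 - (2.4)·0.2277 - (-4)·-0.5758) / (-11) = 0.3978
  β = (-11 - (2)·-1.0545 - (0.2)·0.2277 - (3)·-0.5758) / (9.2) = -0.7836
  γ = (3 - (-3.1)·-1.0545 - (-4)·-2.4565 - (-1)·-0.5758) / (10.1) = -1.0565
  δ = (10 - (3)·-1.0545 - (-2.9)·-2.4565 - (1)·0.2277) / (9.9) = 0.5871
Change: (1.4523, 1.6729, -1.2842, 1.1629) → max |·| = 1.6729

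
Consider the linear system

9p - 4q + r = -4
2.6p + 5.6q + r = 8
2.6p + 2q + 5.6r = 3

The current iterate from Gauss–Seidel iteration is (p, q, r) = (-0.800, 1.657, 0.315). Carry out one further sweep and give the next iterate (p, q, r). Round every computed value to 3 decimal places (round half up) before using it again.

One sweep:
  p = (-4 - (-4)·1.657 - (1)·0.315) / (9) = 0.257
  q = (8 - (2.6)·0.257 - (1)·0.315) / (5.6) = 1.253
  r = (3 - (2.6)·0.257 - (2)·1.253) / (5.6) = -0.031

(0.257, 1.253, -0.031)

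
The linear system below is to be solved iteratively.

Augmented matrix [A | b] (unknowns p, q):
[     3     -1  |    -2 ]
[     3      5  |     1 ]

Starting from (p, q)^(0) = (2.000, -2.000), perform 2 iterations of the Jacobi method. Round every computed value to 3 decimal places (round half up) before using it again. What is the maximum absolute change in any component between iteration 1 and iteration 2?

Iteration 1:
  p = (-2 - (-1)·-2.000) / (3) = -1.333
  q = (1 - (3)·2.000) / (5) = -1.000
Iteration 2:
  p = (-2 - (-1)·-1.000) / (3) = -1.000
  q = (1 - (3)·-1.333) / (5) = 1.000
Change: (0.333, 2.000) → max |·| = 2.000

2.000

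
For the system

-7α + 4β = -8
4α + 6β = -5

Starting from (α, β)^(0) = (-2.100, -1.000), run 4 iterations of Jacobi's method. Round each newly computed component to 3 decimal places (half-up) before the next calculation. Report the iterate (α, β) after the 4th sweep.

Iteration 1:
  α = (-8 - (4)·-1.000) / (-7) = 0.571
  β = (-5 - (4)·-2.100) / (6) = 0.567
Iteration 2:
  α = (-8 - (4)·0.567) / (-7) = 1.467
  β = (-5 - (4)·0.571) / (6) = -1.214
Iteration 3:
  α = (-8 - (4)·-1.214) / (-7) = 0.449
  β = (-5 - (4)·1.467) / (6) = -1.811
Iteration 4:
  α = (-8 - (4)·-1.811) / (-7) = 0.108
  β = (-5 - (4)·0.449) / (6) = -1.133

(0.108, -1.133)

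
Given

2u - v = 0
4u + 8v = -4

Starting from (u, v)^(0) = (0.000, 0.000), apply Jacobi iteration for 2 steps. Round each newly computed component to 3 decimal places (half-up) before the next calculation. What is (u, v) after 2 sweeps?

Iteration 1:
  u = (0 - (-1)·0.000) / (2) = 0.000
  v = (-4 - (4)·0.000) / (8) = -0.500
Iteration 2:
  u = (0 - (-1)·-0.500) / (2) = -0.250
  v = (-4 - (4)·0.000) / (8) = -0.500

(-0.250, -0.500)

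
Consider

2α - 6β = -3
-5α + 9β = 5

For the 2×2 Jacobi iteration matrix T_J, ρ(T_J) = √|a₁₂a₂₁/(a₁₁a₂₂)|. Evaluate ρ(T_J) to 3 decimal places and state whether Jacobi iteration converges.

1.291

a₁₂a₂₁/(a₁₁a₂₂) = (-6)·(-5) / ((2)·(9)) = 1.666667
ρ = √|1.666667| = √1.666667 = 1.291
ρ > 1, so Jacobi diverges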